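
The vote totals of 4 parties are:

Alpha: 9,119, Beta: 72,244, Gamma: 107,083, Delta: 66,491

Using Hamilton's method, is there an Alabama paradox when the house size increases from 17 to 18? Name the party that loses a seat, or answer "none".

At 17 seats: Alpha 1, Beta 5, Gamma 7, Delta 4.
At 18 seats: Alpha 1, Beta 5, Gamma 7, Delta 5.
No party's allocation decreased.

none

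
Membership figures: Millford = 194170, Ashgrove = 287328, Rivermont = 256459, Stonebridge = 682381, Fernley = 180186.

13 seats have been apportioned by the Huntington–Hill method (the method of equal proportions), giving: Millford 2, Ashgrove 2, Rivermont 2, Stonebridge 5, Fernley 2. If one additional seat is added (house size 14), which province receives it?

Stonebridge

Priority for the next seat is population ÷ (√(s·(s+1))).
Priorities: Millford 79269.571, Ashgrove 117301.165, Rivermont 104698.948, Stonebridge 124585.156, Fernley 73560.626.
Highest priority: Stonebridge.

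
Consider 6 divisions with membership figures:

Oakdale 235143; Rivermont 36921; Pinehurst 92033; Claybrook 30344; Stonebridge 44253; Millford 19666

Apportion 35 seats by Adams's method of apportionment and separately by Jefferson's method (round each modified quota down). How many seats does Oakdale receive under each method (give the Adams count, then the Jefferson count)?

16 and 19

Adams: Oakdale 16, Rivermont 3, Pinehurst 7, Claybrook 3, Stonebridge 4, Millford 2.
Jefferson: Oakdale 19, Rivermont 3, Pinehurst 7, Claybrook 2, Stonebridge 3, Millford 1.
Oakdale gets 16 under Adams and 19 under Jefferson.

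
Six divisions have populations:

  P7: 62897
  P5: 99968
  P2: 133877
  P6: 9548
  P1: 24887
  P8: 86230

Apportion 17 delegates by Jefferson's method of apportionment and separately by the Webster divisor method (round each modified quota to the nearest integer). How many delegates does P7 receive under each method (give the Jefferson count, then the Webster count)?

Jefferson: P7 2, P5 4, P2 6, P6 0, P1 1, P8 4.
Webster: P7 3, P5 4, P2 5, P6 0, P1 1, P8 4.
P7 gets 2 under Jefferson and 3 under Webster.

2 and 3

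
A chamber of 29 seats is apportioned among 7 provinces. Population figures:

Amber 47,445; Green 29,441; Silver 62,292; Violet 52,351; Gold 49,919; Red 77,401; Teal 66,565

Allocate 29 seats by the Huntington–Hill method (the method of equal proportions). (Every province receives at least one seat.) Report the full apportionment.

With divisor 13813: modified quotas Amber 3.435, Green 2.131, Silver 4.510, Violet 3.790, Gold 3.614, Red 5.603, Teal 4.819.
Geometric-mean thresholds: Amber √(3·4)=3.464, Green √(2·3)=2.449, Silver √(4·5)=4.472, Violet √(3·4)=3.464, Gold √(3·4)=3.464, Red √(5·6)=5.477, Teal √(4·5)=4.472.
Each quota rounded against its threshold gives Amber 3, Green 2, Silver 5, Violet 4, Gold 4, Red 6, Teal 5 (total 29).

Amber: 3, Green: 2, Silver: 5, Violet: 4, Gold: 4, Red: 6, Teal: 5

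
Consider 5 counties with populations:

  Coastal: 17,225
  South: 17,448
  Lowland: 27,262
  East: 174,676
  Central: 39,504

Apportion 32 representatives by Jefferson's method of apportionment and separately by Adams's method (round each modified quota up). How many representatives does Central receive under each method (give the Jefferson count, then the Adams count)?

4 and 5

Jefferson: Coastal 2, South 2, Lowland 3, East 21, Central 4.
Adams: Coastal 2, South 2, Lowland 3, East 20, Central 5.
Central gets 4 under Jefferson and 5 under Adams.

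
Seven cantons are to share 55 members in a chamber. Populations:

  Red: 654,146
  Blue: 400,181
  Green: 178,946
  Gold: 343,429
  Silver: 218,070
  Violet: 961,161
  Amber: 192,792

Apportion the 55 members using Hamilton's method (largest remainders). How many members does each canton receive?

Total 2948725; standard divisor 2948725/55 ≈ 53613.182.
Standard quotas: Red 12.2012, Blue 7.4642, Green 3.3377, Gold 6.4057, Silver 4.0675, Violet 17.9277, Amber 3.5960.
Lower quotas: Red 12, Blue 7, Green 3, Gold 6, Silver 4, Violet 17, Amber 3 (sum 52, leaving 3 seats).
Remainders in descending order: Violet 0.9277, Amber 0.5960, Blue 0.4642, Gold 0.4057, Green 0.3377, Red 0.2012, Silver 0.0675.
Largest remainders: Violet, Amber, Blue receive the extra seats.

Red 12; Blue 8; Green 3; Gold 6; Silver 4; Violet 18; Amber 4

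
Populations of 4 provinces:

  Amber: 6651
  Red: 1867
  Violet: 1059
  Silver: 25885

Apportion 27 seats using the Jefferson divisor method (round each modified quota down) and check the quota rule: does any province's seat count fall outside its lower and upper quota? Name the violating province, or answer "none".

Standard quotas: Amber 5.064, Red 1.421, Violet 0.806, Silver 19.708.
Jefferson allocation: Amber 5, Red 1, Violet 0, Silver 21.
Silver has quota 19.708 (lower 19, upper 20) but receives 21 — outside the quota interval.

Silver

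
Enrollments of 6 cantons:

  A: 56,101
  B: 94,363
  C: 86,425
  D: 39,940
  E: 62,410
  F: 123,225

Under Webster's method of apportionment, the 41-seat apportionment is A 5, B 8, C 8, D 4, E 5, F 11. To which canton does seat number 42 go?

E

Priority for the next seat is population ÷ (current seats + 0.5).
Priorities: A 10200.182, B 11101.529, C 10167.647, D 8875.556, E 11347.273, F 10715.217.
Highest priority: E.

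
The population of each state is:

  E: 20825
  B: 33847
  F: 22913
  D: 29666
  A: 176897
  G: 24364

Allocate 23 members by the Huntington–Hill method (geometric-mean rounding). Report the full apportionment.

With divisor 13991: modified quotas E 1.488, B 2.419, F 1.638, D 2.120, A 12.644, G 1.741.
Geometric-mean thresholds: E √(1·2)=1.414, B √(2·3)=2.449, F √(1·2)=1.414, D √(2·3)=2.449, A √(12·13)=12.490, G √(1·2)=1.414.
Each quota rounded against its threshold gives E 2, B 2, F 2, D 2, A 13, G 2 (total 23).

E: 2, B: 2, F: 2, D: 2, A: 13, G: 2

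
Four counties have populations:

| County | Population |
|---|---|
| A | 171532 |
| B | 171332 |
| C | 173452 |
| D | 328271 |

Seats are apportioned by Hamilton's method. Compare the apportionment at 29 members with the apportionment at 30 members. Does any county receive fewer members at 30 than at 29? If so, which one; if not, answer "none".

none

At 29 seats: A 6, B 6, C 6, D 11.
At 30 seats: A 6, B 6, C 6, D 12.
No county's allocation decreased.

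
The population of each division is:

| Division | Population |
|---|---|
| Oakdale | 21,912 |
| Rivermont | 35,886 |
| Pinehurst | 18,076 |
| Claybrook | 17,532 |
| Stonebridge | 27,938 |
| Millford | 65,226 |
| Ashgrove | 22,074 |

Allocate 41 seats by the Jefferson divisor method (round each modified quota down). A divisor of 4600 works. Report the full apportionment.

Oakdale=4; Rivermont=7; Pinehurst=3; Claybrook=3; Stonebridge=6; Millford=14; Ashgrove=4

With modified divisor 4600: modified quotas Oakdale 4.763, Rivermont 7.801, Pinehurst 3.930, Claybrook 3.811, Stonebridge 6.073, Millford 14.180, Ashgrove 4.799.
Rounding down: Oakdale 4, Rivermont 7, Pinehurst 3, Claybrook 3, Stonebridge 6, Millford 14, Ashgrove 4 (total 41).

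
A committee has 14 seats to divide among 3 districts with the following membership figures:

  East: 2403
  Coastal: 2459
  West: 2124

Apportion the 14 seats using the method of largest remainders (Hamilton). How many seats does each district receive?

The standard divisor is 6986/14 = 499.
Standard quotas: East 4.816, Coastal 4.928, West 4.257.
Lower quotas: East 4, Coastal 4, West 4 (sum 12, leaving 2 seats).
Remainders in descending order: Coastal 0.928, East 0.816, West 0.257.
Largest remainders: Coastal, East receive the extra seats.

East 5, Coastal 5, West 4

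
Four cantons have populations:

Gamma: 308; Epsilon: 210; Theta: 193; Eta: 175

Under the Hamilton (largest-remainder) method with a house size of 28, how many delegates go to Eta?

5

The standard divisor is 886/28 ≈ 31.643.
Standard quotas: Gamma 9.734, Epsilon 6.637, Theta 6.099, Eta 5.530.
Lower quotas: Gamma 9, Epsilon 6, Theta 6, Eta 5 (sum 26, leaving 2 seats).
Remainders in descending order: Gamma 0.734, Epsilon 0.637, Eta 0.530, Theta 0.099.
The surplus seats go to Gamma, Epsilon.
Eta receives 5.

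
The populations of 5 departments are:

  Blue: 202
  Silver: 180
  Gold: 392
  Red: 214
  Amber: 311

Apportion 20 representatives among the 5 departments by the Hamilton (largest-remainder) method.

The standard divisor is 1299/20 ≈ 64.95.
Standard quotas: Blue 3.110, Silver 2.771, Gold 6.035, Red 3.295, Amber 4.788.
Lower quotas: Blue 3, Silver 2, Gold 6, Red 3, Amber 4 (sum 18, leaving 2 seats).
Remainders in descending order: Amber 0.788, Silver 0.771, Red 0.295, Blue 0.110, Gold 0.035.
Largest remainders: Amber, Silver receive the extra seats.

Blue 3, Silver 3, Gold 6, Red 3, Amber 5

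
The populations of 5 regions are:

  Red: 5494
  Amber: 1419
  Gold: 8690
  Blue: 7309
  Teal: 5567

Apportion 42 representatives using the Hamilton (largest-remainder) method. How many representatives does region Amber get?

Standard divisor: 28479 ÷ 42 ≈ 678.071.
Standard quotas: Red 8.1024, Amber 2.0927, Gold 12.8158, Blue 10.7791, Teal 8.2100.
Lower quotas: Red 8, Amber 2, Gold 12, Blue 10, Teal 8 (sum 40, leaving 2 seats).
Remainders in descending order: Gold 0.8158, Blue 0.7791, Teal 0.2100, Red 0.1024, Amber 0.0927.
The surplus seats go to Gold, Blue.
Amber receives 2.

2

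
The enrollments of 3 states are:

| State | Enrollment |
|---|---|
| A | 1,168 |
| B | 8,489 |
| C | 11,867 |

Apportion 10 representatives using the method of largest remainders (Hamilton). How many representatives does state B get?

4

Total 21524; standard divisor 21524/10 ≈ 2152.4.
Standard quotas: A 0.5427, B 3.9440, C 5.5134.
Lower quotas: A 0, B 3, C 5 (sum 8, leaving 2 seats).
Remainders in descending order: B 0.9440, A 0.5427, C 0.5134.
Largest remainders: B, A receive the extra seats.
B receives 4.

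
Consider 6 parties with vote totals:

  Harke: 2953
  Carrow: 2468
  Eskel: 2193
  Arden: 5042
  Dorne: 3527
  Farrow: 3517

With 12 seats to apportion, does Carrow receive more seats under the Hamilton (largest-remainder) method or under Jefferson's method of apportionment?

Hamilton: Harke 2, Carrow 2, Eskel 1, Arden 3, Dorne 2, Farrow 2.
Jefferson: Harke 2, Carrow 1, Eskel 1, Arden 4, Dorne 2, Farrow 2.
Carrow gets 2 under Hamilton and 1 under Jefferson.

Hamilton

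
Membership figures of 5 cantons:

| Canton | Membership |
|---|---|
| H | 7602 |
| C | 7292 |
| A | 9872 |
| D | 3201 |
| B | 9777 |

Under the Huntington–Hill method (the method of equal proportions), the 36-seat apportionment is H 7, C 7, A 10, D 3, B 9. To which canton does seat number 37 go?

B

Priority for the next seat is population ÷ (√(s·(s+1))).
Priorities: H 1015.860, C 974.434, A 941.258, D 924.049, B 1030.586.
Highest priority: B.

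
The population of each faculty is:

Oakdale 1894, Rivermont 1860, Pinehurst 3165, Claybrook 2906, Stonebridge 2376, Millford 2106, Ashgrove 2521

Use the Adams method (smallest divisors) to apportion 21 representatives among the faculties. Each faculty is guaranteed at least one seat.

Oakdale: 2, Rivermont: 2, Pinehurst: 4, Claybrook: 4, Stonebridge: 3, Millford: 3, Ashgrove: 3

Standard divisor 16828/21 ≈ 801.333; standard quotas: Oakdale 2.364, Rivermont 2.321, Pinehurst 3.950, Claybrook 3.626, Stonebridge 2.965, Millford 2.628, Ashgrove 3.146.
Rounding up gives 3, 3, 4, 4, 3, 3, 4 = 24 seats, so the divisor must be adjusted.
With modified divisor 960: modified quotas Oakdale 1.973, Rivermont 1.938, Pinehurst 3.297, Claybrook 3.027, Stonebridge 2.475, Millford 2.194, Ashgrove 2.626.
Rounding up: Oakdale 2, Rivermont 2, Pinehurst 4, Claybrook 4, Stonebridge 3, Millford 3, Ashgrove 3 (total 21).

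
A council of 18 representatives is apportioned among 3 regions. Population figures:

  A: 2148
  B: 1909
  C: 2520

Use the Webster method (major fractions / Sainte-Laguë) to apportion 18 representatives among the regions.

Standard divisor 6577/18 ≈ 365.389; standard quotas: A 5.879, B 5.225, C 6.897.
Rounding to the nearest integer gives A 6, B 5, C 7 — total 18, matching the house size, so no adjustment is needed.

A: 6; B: 5; C: 7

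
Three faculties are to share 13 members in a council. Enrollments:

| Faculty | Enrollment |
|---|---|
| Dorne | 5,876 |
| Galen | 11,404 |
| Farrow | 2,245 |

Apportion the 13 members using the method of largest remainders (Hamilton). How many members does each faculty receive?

Total 19525; standard divisor 19525/13 ≈ 1501.923.
Standard quotas: Dorne 3.9123, Galen 7.5929, Farrow 1.4948.
Lower quotas: Dorne 3, Galen 7, Farrow 1 (sum 11, leaving 2 seats).
Remainders in descending order: Dorne 0.9123, Galen 0.5929, Farrow 0.4948.
Largest remainders: Dorne, Galen receive the extra seats.

Dorne 4, Galen 8, Farrow 1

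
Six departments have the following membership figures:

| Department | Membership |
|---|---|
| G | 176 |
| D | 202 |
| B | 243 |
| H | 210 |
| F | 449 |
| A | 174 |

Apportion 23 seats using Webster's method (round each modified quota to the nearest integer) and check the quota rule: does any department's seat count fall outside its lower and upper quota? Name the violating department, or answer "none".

none

Standard quotas: G 2.784, D 3.195, B 3.844, H 3.322, F 7.102, A 2.752.
Webster allocation: G 3, D 3, B 4, H 3, F 7, A 3.
Every allocation lies between the lower and upper quota.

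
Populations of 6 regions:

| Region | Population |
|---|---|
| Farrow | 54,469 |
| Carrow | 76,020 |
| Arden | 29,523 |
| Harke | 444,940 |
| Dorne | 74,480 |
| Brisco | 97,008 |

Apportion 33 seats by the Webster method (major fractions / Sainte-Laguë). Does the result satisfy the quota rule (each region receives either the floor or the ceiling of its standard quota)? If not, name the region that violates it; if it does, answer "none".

Harke

Standard quotas: Farrow 2.315, Carrow 3.231, Arden 1.255, Harke 18.911, Dorne 3.166, Brisco 4.123.
Webster allocation: Farrow 2, Carrow 3, Arden 1, Harke 20, Dorne 3, Brisco 4.
Harke has quota 18.911 (lower 18, upper 19) but receives 20 — outside the quota interval.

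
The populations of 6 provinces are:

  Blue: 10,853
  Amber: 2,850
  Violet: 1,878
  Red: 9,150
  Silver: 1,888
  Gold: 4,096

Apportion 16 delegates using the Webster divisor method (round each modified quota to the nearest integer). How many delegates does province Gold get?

2

Standard divisor 30715/16 ≈ 1919.688; standard quotas: Blue 5.654, Amber 1.485, Violet 0.978, Red 4.766, Silver 0.983, Gold 2.134.
Rounding to the nearest integer gives Blue 6, Amber 1, Violet 1, Red 5, Silver 1, Gold 2 — total 16, matching the house size, so no adjustment is needed.
Gold receives 2.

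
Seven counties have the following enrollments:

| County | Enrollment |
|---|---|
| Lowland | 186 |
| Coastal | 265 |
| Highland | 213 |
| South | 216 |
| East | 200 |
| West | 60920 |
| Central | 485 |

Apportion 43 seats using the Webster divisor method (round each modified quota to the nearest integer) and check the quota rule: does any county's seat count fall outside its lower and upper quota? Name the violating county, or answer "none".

Standard quotas: Lowland 0.128, Coastal 0.182, Highland 0.147, South 0.149, East 0.138, West 41.923, Central 0.334.
Webster allocation: Lowland 0, Coastal 0, Highland 0, South 0, East 0, West 43, Central 0.
West has quota 41.923 (lower 41, upper 42) but receives 43 — outside the quota interval.

West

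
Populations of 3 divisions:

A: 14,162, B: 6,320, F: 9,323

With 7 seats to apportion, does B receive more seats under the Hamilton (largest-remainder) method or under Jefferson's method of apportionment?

Hamilton: A 3, B 2, F 2.
Jefferson: A 4, B 1, F 2.
B gets 2 under Hamilton and 1 under Jefferson.

Hamilton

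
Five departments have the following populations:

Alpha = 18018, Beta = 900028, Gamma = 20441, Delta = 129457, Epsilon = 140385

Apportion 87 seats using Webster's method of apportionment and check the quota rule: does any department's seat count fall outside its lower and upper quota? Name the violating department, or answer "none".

Beta

Standard quotas: Alpha 1.297, Beta 64.802, Gamma 1.472, Delta 9.321, Epsilon 10.108.
Webster allocation: Alpha 1, Beta 66, Gamma 1, Delta 9, Epsilon 10.
Beta has quota 64.802 (lower 64, upper 65) but receives 66 — outside the quota interval.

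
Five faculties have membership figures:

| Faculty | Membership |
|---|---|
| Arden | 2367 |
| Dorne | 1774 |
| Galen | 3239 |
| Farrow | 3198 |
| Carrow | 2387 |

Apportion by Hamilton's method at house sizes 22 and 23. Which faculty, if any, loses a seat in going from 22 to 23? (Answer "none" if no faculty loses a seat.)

At 22 seats: Arden 4, Dorne 3, Galen 6, Farrow 5, Carrow 4.
At 23 seats: Arden 4, Dorne 3, Galen 6, Farrow 6, Carrow 4.
No faculty's allocation decreased.

none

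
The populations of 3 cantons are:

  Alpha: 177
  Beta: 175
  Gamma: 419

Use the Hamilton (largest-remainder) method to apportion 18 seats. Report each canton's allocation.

Standard divisor: 771 ÷ 18 ≈ 42.833.
Standard quotas: Alpha 4.132, Beta 4.086, Gamma 9.782.
Lower quotas: Alpha 4, Beta 4, Gamma 9 (sum 17, leaving 1 seat).
Remainders in descending order: Gamma 0.782, Alpha 0.132, Beta 0.086.
Largest remainder: Gamma receives the extra seat.

Alpha 4; Beta 4; Gamma 10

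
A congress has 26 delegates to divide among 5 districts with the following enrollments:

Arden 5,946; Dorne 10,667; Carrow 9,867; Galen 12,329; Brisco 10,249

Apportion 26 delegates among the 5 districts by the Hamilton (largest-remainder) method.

Standard divisor: 49058 ÷ 26 ≈ 1886.846.
Standard quotas: Arden 3.1513, Dorne 5.6533, Carrow 5.2294, Galen 6.5342, Brisco 5.4318.
Lower quotas: Arden 3, Dorne 5, Carrow 5, Galen 6, Brisco 5 (sum 24, leaving 2 seats).
Remainders in descending order: Dorne 0.6533, Galen 0.5342, Brisco 0.4318, Carrow 0.2294, Arden 0.1513.
The surplus seats go to Dorne, Galen.

Arden=3, Dorne=6, Carrow=5, Galen=7, Brisco=5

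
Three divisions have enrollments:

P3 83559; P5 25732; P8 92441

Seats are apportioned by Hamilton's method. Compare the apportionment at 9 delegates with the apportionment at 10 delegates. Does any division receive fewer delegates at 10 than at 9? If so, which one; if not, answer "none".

none

At 9 seats: P3 4, P5 1, P8 4.
At 10 seats: P3 4, P5 1, P8 5.
No division's allocation decreased.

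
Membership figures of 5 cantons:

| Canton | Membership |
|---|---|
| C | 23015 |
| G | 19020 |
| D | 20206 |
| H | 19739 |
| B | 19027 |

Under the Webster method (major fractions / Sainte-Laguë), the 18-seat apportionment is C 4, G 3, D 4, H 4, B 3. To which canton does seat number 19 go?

B

Priority for the next seat is population ÷ (current seats + 0.5).
Priorities: C 5114.444, G 5434.286, D 4490.222, H 4386.444, B 5436.286.
Highest priority: B.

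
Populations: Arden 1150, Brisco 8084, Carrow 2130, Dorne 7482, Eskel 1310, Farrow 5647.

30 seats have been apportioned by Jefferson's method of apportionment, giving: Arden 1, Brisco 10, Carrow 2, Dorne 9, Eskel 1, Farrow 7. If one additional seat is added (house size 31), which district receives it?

Dorne

Priority for the next seat is population ÷ (current seats + 1).
Priorities: Arden 575.000, Brisco 734.909, Carrow 710.000, Dorne 748.200, Eskel 655.000, Farrow 705.875.
Highest priority: Dorne.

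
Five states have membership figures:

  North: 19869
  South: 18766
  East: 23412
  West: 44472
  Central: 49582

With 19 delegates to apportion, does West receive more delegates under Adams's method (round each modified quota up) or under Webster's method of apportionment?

Webster

Adams: North 3, South 2, East 3, West 5, Central 6.
Webster: North 2, South 2, East 3, West 6, Central 6.
West gets 5 under Adams and 6 under Webster.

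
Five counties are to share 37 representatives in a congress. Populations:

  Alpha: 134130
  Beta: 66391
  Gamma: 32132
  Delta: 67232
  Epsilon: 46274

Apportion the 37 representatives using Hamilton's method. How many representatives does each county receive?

Total 346159; standard divisor 346159/37 ≈ 9355.649.
Standard quotas: Alpha 14.3368, Beta 7.0964, Gamma 3.4345, Delta 7.1862, Epsilon 4.9461.
Lower quotas: Alpha 14, Beta 7, Gamma 3, Delta 7, Epsilon 4 (sum 35, leaving 2 seats).
Remainders in descending order: Epsilon 0.9461, Gamma 0.4345, Alpha 0.3368, Delta 0.1862, Beta 0.0964.
Largest remainders: Epsilon, Gamma receive the extra seats.

Alpha 14, Beta 7, Gamma 4, Delta 7, Epsilon 5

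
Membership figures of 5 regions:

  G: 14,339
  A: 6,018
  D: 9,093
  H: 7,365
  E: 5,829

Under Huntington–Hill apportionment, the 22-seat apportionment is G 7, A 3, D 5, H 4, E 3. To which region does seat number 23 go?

G

Priority for the next seat is population ÷ (√(s·(s+1))).
Priorities: G 1916.129, A 1737.247, D 1660.147, H 1646.864, E 1682.687.
Highest priority: G.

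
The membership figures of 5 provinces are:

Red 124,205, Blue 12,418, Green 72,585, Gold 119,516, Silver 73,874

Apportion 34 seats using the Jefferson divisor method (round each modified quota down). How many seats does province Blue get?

Standard divisor 402598/34 ≈ 11841.118; standard quotas: Red 10.489, Blue 1.049, Green 6.130, Gold 10.093, Silver 6.239.
Rounding down gives 10, 1, 6, 10, 6 = 33 seats, so the divisor must be adjusted.
With modified divisor 11100: modified quotas Red 11.190, Blue 1.119, Green 6.539, Gold 10.767, Silver 6.655.
Rounding down: Red 11, Blue 1, Green 6, Gold 10, Silver 6 (total 34).
Blue receives 1.

1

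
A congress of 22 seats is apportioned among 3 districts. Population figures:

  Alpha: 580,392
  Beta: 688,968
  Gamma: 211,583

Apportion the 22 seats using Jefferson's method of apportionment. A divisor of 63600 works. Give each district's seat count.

Alpha: 9; Beta: 10; Gamma: 3

With modified divisor 63600: modified quotas Alpha 9.126, Beta 10.833, Gamma 3.327.
Rounding down: Alpha 9, Beta 10, Gamma 3 (total 22).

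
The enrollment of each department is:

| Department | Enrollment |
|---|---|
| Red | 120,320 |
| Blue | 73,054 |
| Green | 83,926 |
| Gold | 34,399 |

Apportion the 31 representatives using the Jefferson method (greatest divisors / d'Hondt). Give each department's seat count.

Standard divisor 311699/31 ≈ 10054.806; standard quotas: Red 11.966, Blue 7.266, Green 8.347, Gold 3.421.
Rounding down gives 11, 7, 8, 3 = 29 seats, so the divisor must be adjusted.
With modified divisor 9300: modified quotas Red 12.938, Blue 7.855, Green 9.024, Gold 3.699.
Rounding down: Red 12, Blue 7, Green 9, Gold 3 (total 31).

Red: 12, Blue: 7, Green: 9, Gold: 3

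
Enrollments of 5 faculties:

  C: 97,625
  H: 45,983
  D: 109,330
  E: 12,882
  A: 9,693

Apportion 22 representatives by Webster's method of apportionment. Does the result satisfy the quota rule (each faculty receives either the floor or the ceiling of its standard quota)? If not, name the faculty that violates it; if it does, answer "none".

none

Standard quotas: C 7.795, H 3.672, D 8.730, E 1.029, A 0.774.
Webster allocation: C 8, H 4, D 8, E 1, A 1.
Every allocation lies between the lower and upper quota.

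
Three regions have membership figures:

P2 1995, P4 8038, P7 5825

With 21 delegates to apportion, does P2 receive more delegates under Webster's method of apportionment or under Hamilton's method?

Webster: P2 3, P4 10, P7 8.
Hamilton: P2 2, P4 11, P7 8.
P2 gets 3 under Webster and 2 under Hamilton.

Webster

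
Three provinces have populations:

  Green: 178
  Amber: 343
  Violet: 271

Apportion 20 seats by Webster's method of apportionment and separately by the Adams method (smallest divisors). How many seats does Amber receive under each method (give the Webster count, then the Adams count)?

Webster: Green 4, Amber 9, Violet 7.
Adams: Green 5, Amber 8, Violet 7.
Amber gets 9 under Webster and 8 under Adams.

9 and 8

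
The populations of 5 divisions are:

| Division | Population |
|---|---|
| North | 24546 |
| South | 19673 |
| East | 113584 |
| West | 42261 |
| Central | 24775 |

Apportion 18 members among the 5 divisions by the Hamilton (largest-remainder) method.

North: 2, South: 2, East: 9, West: 3, Central: 2

Standard divisor: 224839 ÷ 18 ≈ 12491.056.
Standard quotas: North 1.9651, South 1.5750, East 9.0932, West 3.3833, Central 1.9834.
Lower quotas: North 1, South 1, East 9, West 3, Central 1 (sum 15, leaving 3 seats).
Remainders in descending order: Central 0.9834, North 0.9651, South 0.5750, West 0.3833, East 0.0932.
The surplus seats go to Central, North, South.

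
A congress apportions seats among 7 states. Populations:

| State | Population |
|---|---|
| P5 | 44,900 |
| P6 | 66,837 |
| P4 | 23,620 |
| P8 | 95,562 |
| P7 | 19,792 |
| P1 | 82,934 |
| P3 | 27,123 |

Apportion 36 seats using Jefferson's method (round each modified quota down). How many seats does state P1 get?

9

Standard divisor 360768/36 ≈ 10021.333; standard quotas: P5 4.480, P6 6.669, P4 2.357, P8 9.536, P7 1.975, P1 8.276, P3 2.707.
Rounding down gives 4, 6, 2, 9, 1, 8, 2 = 32 seats, so the divisor must be adjusted.
With modified divisor 9130: modified quotas P5 4.918, P6 7.321, P4 2.587, P8 10.467, P7 2.168, P1 9.084, P3 2.971.
Rounding down: P5 4, P6 7, P4 2, P8 10, P7 2, P1 9, P3 2 (total 36).
P1 receives 9.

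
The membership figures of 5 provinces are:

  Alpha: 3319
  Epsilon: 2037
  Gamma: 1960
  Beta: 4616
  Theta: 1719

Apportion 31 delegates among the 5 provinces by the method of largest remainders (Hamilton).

Standard divisor: 13651 ÷ 31 ≈ 440.355.
Standard quotas: Alpha 7.537, Epsilon 4.626, Gamma 4.451, Beta 10.482, Theta 3.904.
Lower quotas: Alpha 7, Epsilon 4, Gamma 4, Beta 10, Theta 3 (sum 28, leaving 3 seats).
Remainders in descending order: Theta 0.904, Epsilon 0.626, Alpha 0.537, Beta 0.482, Gamma 0.451.
The surplus seats go to Theta, Epsilon, Alpha.

Alpha 8, Epsilon 5, Gamma 4, Beta 10, Theta 4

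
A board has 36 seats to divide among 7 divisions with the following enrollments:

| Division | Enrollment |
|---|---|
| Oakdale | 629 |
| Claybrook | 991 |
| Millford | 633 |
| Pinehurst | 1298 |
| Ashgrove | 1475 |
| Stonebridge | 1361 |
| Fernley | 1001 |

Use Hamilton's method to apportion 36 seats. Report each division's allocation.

Standard divisor: 7388 ÷ 36 ≈ 205.222.
Standard quotas: Oakdale 3.065, Claybrook 4.829, Millford 3.084, Pinehurst 6.325, Ashgrove 7.187, Stonebridge 6.632, Fernley 4.878.
Lower quotas: Oakdale 3, Claybrook 4, Millford 3, Pinehurst 6, Ashgrove 7, Stonebridge 6, Fernley 4 (sum 33, leaving 3 seats).
Remainders in descending order: Fernley 0.878, Claybrook 0.829, Stonebridge 0.632, Pinehurst 0.325, Ashgrove 0.187, Millford 0.084, Oakdale 0.065.
Largest remainders: Fernley, Claybrook, Stonebridge receive the extra seats.

Oakdale=3, Claybrook=5, Millford=3, Pinehurst=6, Ashgrove=7, Stonebridge=7, Fernley=5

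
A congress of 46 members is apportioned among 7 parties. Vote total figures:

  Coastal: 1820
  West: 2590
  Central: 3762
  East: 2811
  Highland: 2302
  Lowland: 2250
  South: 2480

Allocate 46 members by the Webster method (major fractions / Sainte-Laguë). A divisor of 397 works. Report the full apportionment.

Coastal=5, West=7, Central=9, East=7, Highland=6, Lowland=6, South=6

With modified divisor 397: modified quotas Coastal 4.584, West 6.524, Central 9.476, East 7.081, Highland 5.798, Lowland 5.668, South 6.247.
Rounding to the nearest integer: Coastal 5, West 7, Central 9, East 7, Highland 6, Lowland 6, South 6 (total 46).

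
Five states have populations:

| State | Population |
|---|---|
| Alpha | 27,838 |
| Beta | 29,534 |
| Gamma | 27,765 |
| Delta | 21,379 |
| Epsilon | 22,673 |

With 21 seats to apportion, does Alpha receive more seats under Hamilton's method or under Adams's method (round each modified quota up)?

Hamilton

Hamilton: Alpha 5, Beta 5, Gamma 4, Delta 3, Epsilon 4.
Adams: Alpha 4, Beta 5, Gamma 4, Delta 4, Epsilon 4.
Alpha gets 5 under Hamilton and 4 under Adams.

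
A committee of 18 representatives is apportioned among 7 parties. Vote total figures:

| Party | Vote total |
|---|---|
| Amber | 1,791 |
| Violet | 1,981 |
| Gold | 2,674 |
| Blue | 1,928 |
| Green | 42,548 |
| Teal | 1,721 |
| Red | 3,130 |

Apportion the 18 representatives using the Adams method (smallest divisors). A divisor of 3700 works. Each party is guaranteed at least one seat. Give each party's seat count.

With modified divisor 3700: modified quotas Amber 0.484, Violet 0.535, Gold 0.723, Blue 0.521, Green 11.499, Teal 0.465, Red 0.846.
Rounding up: Amber 1, Violet 1, Gold 1, Blue 1, Green 12, Teal 1, Red 1 (total 18).

Amber: 1, Violet: 1, Gold: 1, Blue: 1, Green: 12, Teal: 1, Red: 1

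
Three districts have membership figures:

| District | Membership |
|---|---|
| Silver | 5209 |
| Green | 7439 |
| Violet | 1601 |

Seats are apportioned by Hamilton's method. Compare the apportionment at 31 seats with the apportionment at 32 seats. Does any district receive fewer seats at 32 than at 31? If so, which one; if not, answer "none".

At 31 seats: Silver 11, Green 16, Violet 4.
At 32 seats: Silver 12, Green 17, Violet 3.
Violet drops from 4 to 3.

Violet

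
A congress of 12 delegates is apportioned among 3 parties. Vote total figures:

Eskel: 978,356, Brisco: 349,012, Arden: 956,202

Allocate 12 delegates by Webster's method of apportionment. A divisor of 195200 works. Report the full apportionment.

Eskel=5, Brisco=2, Arden=5

With modified divisor 195200: modified quotas Eskel 5.012, Brisco 1.788, Arden 4.899.
Rounding to the nearest integer: Eskel 5, Brisco 2, Arden 5 (total 12).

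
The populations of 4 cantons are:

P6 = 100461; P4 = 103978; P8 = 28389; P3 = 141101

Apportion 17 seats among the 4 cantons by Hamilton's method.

P6: 5; P4: 5; P8: 1; P3: 6

Total 373929; standard divisor 373929/17 ≈ 21995.824.
Standard quotas: P6 4.5673, P4 4.7272, P8 1.2907, P3 6.4149.
Lower quotas: P6 4, P4 4, P8 1, P3 6 (sum 15, leaving 2 seats).
Remainders in descending order: P4 0.7272, P6 0.5673, P3 0.4149, P8 0.2907.
The surplus seats go to P4, P6.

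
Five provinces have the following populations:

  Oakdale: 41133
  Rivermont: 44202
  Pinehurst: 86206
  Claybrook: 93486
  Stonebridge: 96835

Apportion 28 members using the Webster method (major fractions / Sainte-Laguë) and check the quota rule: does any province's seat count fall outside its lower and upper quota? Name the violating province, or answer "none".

none

Standard quotas: Oakdale 3.183, Rivermont 3.420, Pinehurst 6.670, Claybrook 7.234, Stonebridge 7.493.
Webster allocation: Oakdale 3, Rivermont 3, Pinehurst 7, Claybrook 7, Stonebridge 8.
Every allocation lies between the lower and upper quota.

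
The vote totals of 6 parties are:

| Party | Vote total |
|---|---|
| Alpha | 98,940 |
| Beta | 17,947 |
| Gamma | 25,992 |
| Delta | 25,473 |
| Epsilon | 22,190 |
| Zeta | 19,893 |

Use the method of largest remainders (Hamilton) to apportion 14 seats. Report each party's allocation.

Alpha=7, Beta=1, Gamma=2, Delta=2, Epsilon=1, Zeta=1

Total 210435; standard divisor 210435/14 ≈ 15031.071.
Standard quotas: Alpha 6.5824, Beta 1.1940, Gamma 1.7292, Delta 1.6947, Epsilon 1.4763, Zeta 1.3235.
Lower quotas: Alpha 6, Beta 1, Gamma 1, Delta 1, Epsilon 1, Zeta 1 (sum 11, leaving 3 seats).
Remainders in descending order: Gamma 0.7292, Delta 0.6947, Alpha 0.5824, Epsilon 0.4763, Zeta 0.3235, Beta 0.1940.
Largest remainders: Gamma, Delta, Alpha receive the extra seats.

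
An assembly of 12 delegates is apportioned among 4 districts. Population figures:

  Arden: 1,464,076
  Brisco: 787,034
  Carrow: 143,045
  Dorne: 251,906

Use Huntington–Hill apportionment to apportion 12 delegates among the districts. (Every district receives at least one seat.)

With divisor 226554: modified quotas Arden 6.462, Brisco 3.474, Carrow 0.631, Dorne 1.112.
Geometric-mean thresholds: Arden √(6·7)=6.481, Brisco √(3·4)=3.464, Carrow (min 1), Dorne √(1·2)=1.414.
Each quota rounded against its threshold gives Arden 6, Brisco 4, Carrow 1, Dorne 1 (total 12).

Arden 6, Brisco 4, Carrow 1, Dorne 1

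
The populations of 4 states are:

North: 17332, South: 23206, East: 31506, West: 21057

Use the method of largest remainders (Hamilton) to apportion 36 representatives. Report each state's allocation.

Standard divisor: 93101 ÷ 36 ≈ 2586.139.
Standard quotas: North 6.7019, South 8.9732, East 12.1826, West 8.1423.
Lower quotas: North 6, South 8, East 12, West 8 (sum 34, leaving 2 seats).
Remainders in descending order: South 0.9732, North 0.7019, East 0.1826, West 0.1423.
The surplus seats go to South, North.

North 7, South 9, East 12, West 8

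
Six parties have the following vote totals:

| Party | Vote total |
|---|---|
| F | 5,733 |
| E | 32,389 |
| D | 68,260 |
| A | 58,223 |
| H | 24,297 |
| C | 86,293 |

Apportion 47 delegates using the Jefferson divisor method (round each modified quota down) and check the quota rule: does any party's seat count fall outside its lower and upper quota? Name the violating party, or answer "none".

none

Standard quotas: F 0.979, E 5.532, D 11.658, A 9.944, H 4.150, C 14.738.
Jefferson allocation: F 1, E 5, D 12, A 10, H 4, C 15.
Every allocation lies between the lower and upper quota.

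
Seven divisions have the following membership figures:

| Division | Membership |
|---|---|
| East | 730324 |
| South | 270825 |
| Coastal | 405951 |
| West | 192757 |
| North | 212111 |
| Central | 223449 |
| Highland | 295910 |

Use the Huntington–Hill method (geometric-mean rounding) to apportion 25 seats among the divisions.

With divisor 90998: modified quotas East 8.026, South 2.976, Coastal 4.461, West 2.118, North 2.331, Central 2.456, Highland 3.252.
Geometric-mean thresholds: East √(8·9)=8.485, South √(2·3)=2.449, Coastal √(4·5)=4.472, West √(2·3)=2.449, North √(2·3)=2.449, Central √(2·3)=2.449, Highland √(3·4)=3.464.
Each quota rounded against its threshold gives East 8, South 3, Coastal 4, West 2, North 2, Central 3, Highland 3 (total 25).

East 8, South 3, Coastal 4, West 2, North 2, Central 3, Highland 3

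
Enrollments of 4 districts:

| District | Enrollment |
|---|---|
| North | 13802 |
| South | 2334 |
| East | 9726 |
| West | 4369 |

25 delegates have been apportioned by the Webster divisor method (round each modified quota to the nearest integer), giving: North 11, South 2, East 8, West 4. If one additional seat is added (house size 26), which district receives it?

North

Priority for the next seat is population ÷ (current seats + 0.5).
Priorities: North 1200.174, South 933.600, East 1144.235, West 970.889.
Highest priority: North.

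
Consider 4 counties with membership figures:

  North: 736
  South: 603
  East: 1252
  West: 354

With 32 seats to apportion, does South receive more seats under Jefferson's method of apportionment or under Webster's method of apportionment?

Jefferson: North 8, South 6, East 14, West 4.
Webster: North 8, South 7, East 13, West 4.
South gets 6 under Jefferson and 7 under Webster.

Webster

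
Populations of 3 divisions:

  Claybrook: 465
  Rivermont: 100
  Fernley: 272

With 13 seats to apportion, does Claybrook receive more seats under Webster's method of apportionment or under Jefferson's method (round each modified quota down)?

Webster: Claybrook 7, Rivermont 2, Fernley 4.
Jefferson: Claybrook 8, Rivermont 1, Fernley 4.
Claybrook gets 7 under Webster and 8 under Jefferson.

Jefferson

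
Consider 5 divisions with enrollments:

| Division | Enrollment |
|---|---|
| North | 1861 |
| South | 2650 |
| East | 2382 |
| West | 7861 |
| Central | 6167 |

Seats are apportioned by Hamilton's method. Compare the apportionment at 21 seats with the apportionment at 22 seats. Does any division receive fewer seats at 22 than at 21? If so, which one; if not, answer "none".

none

At 21 seats: North 2, South 3, East 2, West 8, Central 6.
At 22 seats: North 2, South 3, East 3, West 8, Central 6.
No division's allocation decreased.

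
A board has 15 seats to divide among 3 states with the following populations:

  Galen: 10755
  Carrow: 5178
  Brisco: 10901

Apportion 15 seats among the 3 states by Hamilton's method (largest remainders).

The standard divisor is 26834/15 ≈ 1788.933.
Standard quotas: Galen 6.0120, Carrow 2.8945, Brisco 6.0936.
Lower quotas: Galen 6, Carrow 2, Brisco 6 (sum 14, leaving 1 seat).
Remainders in descending order: Carrow 0.8945, Brisco 0.0936, Galen 0.0120.
Largest remainder: Carrow receives the extra seat.

Galen 6; Carrow 3; Brisco 6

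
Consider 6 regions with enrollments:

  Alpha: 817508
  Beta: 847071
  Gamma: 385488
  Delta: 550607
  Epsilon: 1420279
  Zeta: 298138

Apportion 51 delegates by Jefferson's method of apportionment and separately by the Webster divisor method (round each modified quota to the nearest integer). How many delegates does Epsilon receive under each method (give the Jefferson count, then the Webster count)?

Jefferson: Alpha 10, Beta 10, Gamma 4, Delta 6, Epsilon 18, Zeta 3.
Webster: Alpha 10, Beta 10, Gamma 5, Delta 6, Epsilon 17, Zeta 3.
Epsilon gets 18 under Jefferson and 17 under Webster.

18 and 17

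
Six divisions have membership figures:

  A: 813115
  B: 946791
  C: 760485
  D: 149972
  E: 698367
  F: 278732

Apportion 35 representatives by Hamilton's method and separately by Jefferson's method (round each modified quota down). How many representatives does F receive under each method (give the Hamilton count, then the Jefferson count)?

3 and 2

Hamilton: A 8, B 9, C 7, D 1, E 7, F 3.
Jefferson: A 8, B 9, C 8, D 1, E 7, F 2.
F gets 3 under Hamilton and 2 under Jefferson.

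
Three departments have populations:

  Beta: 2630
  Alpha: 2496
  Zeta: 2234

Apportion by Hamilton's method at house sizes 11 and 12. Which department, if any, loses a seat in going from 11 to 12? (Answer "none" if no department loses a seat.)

At 11 seats: Beta 4, Alpha 4, Zeta 3.
At 12 seats: Beta 4, Alpha 4, Zeta 4.
No department's allocation decreased.

none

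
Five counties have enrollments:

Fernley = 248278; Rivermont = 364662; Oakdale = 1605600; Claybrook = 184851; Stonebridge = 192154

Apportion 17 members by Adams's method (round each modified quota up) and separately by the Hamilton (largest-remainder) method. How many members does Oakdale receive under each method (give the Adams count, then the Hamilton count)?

9 and 11

Adams: Fernley 2, Rivermont 2, Oakdale 9, Claybrook 2, Stonebridge 2.
Hamilton: Fernley 2, Rivermont 2, Oakdale 11, Claybrook 1, Stonebridge 1.
Oakdale gets 9 under Adams and 11 under Hamilton.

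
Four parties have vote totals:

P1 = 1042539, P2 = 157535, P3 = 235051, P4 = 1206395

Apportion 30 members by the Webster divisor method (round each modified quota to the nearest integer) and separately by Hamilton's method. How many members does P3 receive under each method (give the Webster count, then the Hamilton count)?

3 and 2

Webster: P1 12, P2 2, P3 3, P4 13.
Hamilton: P1 12, P2 2, P3 2, P4 14.
P3 gets 3 under Webster and 2 under Hamilton.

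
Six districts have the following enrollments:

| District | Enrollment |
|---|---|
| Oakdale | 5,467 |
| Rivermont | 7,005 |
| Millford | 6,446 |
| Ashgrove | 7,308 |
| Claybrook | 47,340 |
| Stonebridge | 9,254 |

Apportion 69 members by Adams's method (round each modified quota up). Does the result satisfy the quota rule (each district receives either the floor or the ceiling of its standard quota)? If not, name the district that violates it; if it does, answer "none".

Claybrook

Standard quotas: Oakdale 4.555, Rivermont 5.836, Millford 5.370, Ashgrove 6.089, Claybrook 39.440, Stonebridge 7.710.
Adams allocation: Oakdale 5, Rivermont 6, Millford 6, Ashgrove 6, Claybrook 38, Stonebridge 8.
Claybrook has quota 39.440 (lower 39, upper 40) but receives 38 — outside the quota interval.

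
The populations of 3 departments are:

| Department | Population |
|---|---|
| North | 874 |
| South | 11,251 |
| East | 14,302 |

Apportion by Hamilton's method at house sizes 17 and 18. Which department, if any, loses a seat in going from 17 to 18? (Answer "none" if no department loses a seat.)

North

At 17 seats: North 1, South 7, East 9.
At 18 seats: North 0, South 8, East 10.
North drops from 1 to 0.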